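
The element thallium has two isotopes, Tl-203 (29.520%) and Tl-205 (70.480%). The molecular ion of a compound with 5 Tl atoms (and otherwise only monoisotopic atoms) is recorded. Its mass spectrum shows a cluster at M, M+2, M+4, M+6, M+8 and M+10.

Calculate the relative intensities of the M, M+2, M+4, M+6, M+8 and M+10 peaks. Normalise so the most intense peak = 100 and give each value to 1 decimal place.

0.6 : 7.3 : 35.1 : 83.8 : 100.0 : 47.8

Expanding (0.29520 + 0.70480)^5:
P(M) = 0.29520^5 = 0.002242
P(M+2) = 5 × 0.29520^4 × 0.70480^1 = 0.026761
P(M+4) = 10 × 0.29520^3 × 0.70480^2 = 0.127785
P(M+6) = 10 × 0.29520^2 × 0.70480^3 = 0.305092
P(M+8) = 5 × 0.29520^1 × 0.70480^4 = 0.364208
P(M+10) = 0.70480^5 = 0.173912
The M+8 peak is largest (0.364208); scaling to 100 gives 0.6 : 7.3 : 35.1 : 83.8 : 100.0 : 47.8.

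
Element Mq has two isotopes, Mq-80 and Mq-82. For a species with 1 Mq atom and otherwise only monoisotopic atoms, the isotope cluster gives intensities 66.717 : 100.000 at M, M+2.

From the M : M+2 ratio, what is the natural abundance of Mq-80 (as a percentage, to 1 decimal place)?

40.0%

Let p = fractional abundance of Mq-80. I(M+2)/I(M) = [C(1,1)·p^0·(1−p)] / p^1 = 1·(1−p)/p = 100.000/66.717 = 1.4989
(1−p)/p = 1.4989/1 = 1.4989  ⇒  p = 1/(1 + 1.4989) = 0.4002
Mq-80: 40.0%, Mq-82: 60.0%.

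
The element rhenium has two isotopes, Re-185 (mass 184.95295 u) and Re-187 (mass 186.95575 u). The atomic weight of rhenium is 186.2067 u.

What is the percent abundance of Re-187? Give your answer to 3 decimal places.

62.600%

Let x be the fractional abundance of Re-185; then Re-187 has abundance 1 − x.
184.95295·x + 186.95575·(1 − x) = 186.2067
(184.95295 − 186.95575)·x = 186.2067 − 186.95575
x = -0.74905 / -2.00280 = 0.37400 → 37.400% Re-185, 62.600% Re-187.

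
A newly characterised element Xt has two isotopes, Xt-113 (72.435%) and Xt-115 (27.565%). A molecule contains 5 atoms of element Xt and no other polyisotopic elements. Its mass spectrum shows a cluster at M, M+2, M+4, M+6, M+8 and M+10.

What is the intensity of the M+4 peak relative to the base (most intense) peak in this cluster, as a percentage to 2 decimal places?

Term probabilities: M 0.1994, M+2 0.3794, M+4 0.2888, M+6 0.1099, M+8 0.0209, M+10 0.0016. Base peak = M+2.
P(M+2) = C(5,1) × 0.72435^4 × 0.27565^1 = 5 × 0.27529217 × 0.27565 = 0.379421 (base)
P(M+4) = C(5,2) × 0.72435^3 × 0.27565^2 = 10 × 0.38005407 × 0.07598292 = 0.288776
Relative intensity = 0.288776 / 0.379421 × 100 = 76.11

76.11%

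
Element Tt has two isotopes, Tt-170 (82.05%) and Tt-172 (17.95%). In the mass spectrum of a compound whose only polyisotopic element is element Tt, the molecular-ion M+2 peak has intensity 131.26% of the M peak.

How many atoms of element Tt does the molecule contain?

6

With n Tt atoms, P(M+2)/P(M) = C(n,1)·p^(n−1)q / p^n = n·q/p = n · 0.1795/0.8205.
n = 1.3126 × 0.8205/0.1795 = 6.00 ≈ 6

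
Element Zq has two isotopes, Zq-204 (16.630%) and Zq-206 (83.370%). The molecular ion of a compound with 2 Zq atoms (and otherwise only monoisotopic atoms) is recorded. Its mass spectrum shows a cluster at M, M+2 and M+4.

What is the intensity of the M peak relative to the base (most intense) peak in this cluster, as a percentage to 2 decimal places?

(0.16630 + 0.83370)^2 gives M 0.0277, M+2 0.2773, M+4 0.6951; the largest is M+4.
P(M+4) = C(2,2) × 0.16630^0 × 0.83370^2 = 1 × 1.0000 × 0.69505569 = 0.695056 (base)
P(M) = C(2,0) × 0.16630^2 × 0.83370^0 = 1 × 0.02765569 × 1.0000 = 0.027656
Relative intensity = 0.027656 / 0.695056 × 100 = 3.98

3.98%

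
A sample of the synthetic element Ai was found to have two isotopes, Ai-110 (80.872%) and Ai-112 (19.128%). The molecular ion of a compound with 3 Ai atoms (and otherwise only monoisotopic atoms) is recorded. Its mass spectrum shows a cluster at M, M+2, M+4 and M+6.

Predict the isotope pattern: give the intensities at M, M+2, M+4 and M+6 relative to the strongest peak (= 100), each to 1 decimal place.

100.0 : 71.0 : 16.8 : 1.3

The 3 Ai atoms are independent, so intensities follow the terms of (0.80872 + 0.19128)^3.
P(M) = 0.80872^3 = 0.528926
P(M+2) = 3 × 0.80872^2 × 0.19128^1 = 0.375307
P(M+4) = 3 × 0.80872^1 × 0.19128^2 = 0.088768
P(M+6) = 0.19128^3 = 0.006999
The M peak is largest (0.528926); scaling to 100 gives 100.0 : 71.0 : 16.8 : 1.3.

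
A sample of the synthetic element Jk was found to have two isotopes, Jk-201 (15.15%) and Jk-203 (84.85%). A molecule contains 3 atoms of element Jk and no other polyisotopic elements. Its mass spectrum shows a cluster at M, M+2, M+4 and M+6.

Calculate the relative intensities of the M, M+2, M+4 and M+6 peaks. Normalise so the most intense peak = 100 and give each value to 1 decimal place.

0.6 : 9.6 : 53.6 : 100.0

The 3 Jk atoms are independent, so intensities follow the terms of (0.1515 + 0.8485)^3.
P(M) = 0.1515^3 = 0.003477
P(M+2) = 3 × 0.1515^2 × 0.8485^1 = 0.058425
P(M+4) = 3 × 0.1515^1 × 0.8485^2 = 0.327218
P(M+6) = 0.8485^3 = 0.610879
The M+6 peak is largest (0.610879); scaling to 100 gives 0.6 : 9.6 : 53.6 : 100.0.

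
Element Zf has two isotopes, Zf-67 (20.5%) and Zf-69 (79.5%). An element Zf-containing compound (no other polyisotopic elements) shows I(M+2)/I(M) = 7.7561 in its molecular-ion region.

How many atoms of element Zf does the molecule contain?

For n independent Zf atoms, I(M+2)/I(M) = n · (abundance Zf-69) / (abundance Zf-67) = n · 0.795/0.205.
n = 7.7561 × 0.205/0.795 = 2.00 ≈ 2

2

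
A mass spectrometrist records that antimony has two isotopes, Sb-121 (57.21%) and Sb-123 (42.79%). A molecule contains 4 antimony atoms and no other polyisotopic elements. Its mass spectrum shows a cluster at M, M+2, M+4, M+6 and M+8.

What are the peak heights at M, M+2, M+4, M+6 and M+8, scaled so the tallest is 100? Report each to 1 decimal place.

29.8 : 89.1 : 100.0 : 49.9 : 9.3

Expanding (0.5721 + 0.4279)^4:
P(M) = 0.5721^4 = 0.107124
P(M+2) = 4 × 0.5721^3 × 0.4279^1 = 0.320493
P(M+4) = 6 × 0.5721^2 × 0.4279^2 = 0.359567
P(M+6) = 4 × 0.5721^1 × 0.4279^3 = 0.179291
P(M+8) = 0.4279^4 = 0.033525
The M+4 peak is largest (0.359567); scaling to 100 gives 29.8 : 89.1 : 100.0 : 49.9 : 9.3.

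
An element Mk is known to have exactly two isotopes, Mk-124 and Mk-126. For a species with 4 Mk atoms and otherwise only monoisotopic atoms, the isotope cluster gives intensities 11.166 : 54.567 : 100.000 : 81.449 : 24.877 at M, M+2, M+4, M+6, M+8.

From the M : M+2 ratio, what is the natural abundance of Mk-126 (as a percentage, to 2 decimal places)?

54.99%

Let p = fractional abundance of Mk-124. I(M+2)/I(M) = [C(4,1)·p^3·(1−p)] / p^4 = 4·(1−p)/p = 54.567/11.166 = 4.8869
(1−p)/p = 4.8869/4 = 1.2217  ⇒  p = 1/(1 + 1.2217) = 0.4501
Mk-124: 45.01%, Mk-126: 54.99%.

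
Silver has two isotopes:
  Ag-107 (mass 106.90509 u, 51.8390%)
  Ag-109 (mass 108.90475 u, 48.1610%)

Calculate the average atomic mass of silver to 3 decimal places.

Average mass = Σ (abundance × isotope mass) = 0.518390 × 106.90509 + 0.481610 × 108.90475
= 55.418530 + 52.449617 = 107.868147 u

107.868 u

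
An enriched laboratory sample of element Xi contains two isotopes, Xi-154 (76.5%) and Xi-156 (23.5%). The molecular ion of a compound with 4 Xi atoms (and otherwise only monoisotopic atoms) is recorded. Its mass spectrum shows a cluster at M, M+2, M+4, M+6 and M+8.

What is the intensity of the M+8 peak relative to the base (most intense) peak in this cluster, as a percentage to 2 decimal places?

0.72%

Term probabilities: M 0.3425, M+2 0.4208, M+4 0.1939, M+6 0.0397, M+8 0.0030. Base peak = M+2.
P(M+2) = C(4,1) × 0.765^3 × 0.235^1 = 4 × 0.44769713 × 0.2350 = 0.420835 (base)
P(M+8) = C(4,4) × 0.765^0 × 0.235^4 = 1 × 1.0000 × 0.0030498 = 0.003050
Relative intensity = 0.003050 / 0.420835 × 100 = 0.72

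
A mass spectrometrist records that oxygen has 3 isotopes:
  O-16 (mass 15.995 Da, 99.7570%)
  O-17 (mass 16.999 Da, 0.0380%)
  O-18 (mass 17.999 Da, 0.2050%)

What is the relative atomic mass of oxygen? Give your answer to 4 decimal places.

15.9995 Da

Ar = Σ fᵢ·mᵢ = 0.997570 × 15.995 + 0.000380 × 16.999 + 0.002050 × 17.999
= 15.95613 + 0.00646 + 0.03690 = 15.99949 Da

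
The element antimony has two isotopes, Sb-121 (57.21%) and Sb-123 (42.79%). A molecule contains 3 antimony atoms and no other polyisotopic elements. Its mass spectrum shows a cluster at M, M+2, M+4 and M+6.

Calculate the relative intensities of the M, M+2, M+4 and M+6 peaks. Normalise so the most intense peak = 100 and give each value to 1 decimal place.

44.6 : 100.0 : 74.8 : 18.6

The 3 Sb atoms are independent, so intensities follow the terms of (0.5721 + 0.4279)^3.
P(M) = 0.5721^3 = 0.187247
P(M+2) = 3 × 0.5721^2 × 0.4279^1 = 0.420153
P(M+4) = 3 × 0.5721^1 × 0.4279^2 = 0.314252
P(M+6) = 0.4279^3 = 0.078348
The M+2 peak is largest (0.420153); scaling to 100 gives 44.6 : 100.0 : 74.8 : 18.6.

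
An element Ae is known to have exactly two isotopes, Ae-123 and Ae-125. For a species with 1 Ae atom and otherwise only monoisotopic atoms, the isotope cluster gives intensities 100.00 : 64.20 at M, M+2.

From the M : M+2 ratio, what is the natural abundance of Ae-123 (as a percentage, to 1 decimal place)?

Let p = fractional abundance of Ae-123. I(M+2)/I(M) = [C(1,1)·p^0·(1−p)] / p^1 = 1·(1−p)/p = 64.20/100.00 = 0.6420
(1−p)/p = 0.6420/1 = 0.6420  ⇒  p = 1/(1 + 0.6420) = 0.6090
Ae-123: 60.9%, Ae-125: 39.1%.

60.9%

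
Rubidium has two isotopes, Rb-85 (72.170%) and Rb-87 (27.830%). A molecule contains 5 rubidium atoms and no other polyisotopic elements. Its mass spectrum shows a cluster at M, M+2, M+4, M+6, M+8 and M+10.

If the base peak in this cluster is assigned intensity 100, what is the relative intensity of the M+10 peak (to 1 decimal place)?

0.4

Term probabilities: M 0.1958, M+2 0.3775, M+4 0.2911, M+6 0.1123, M+8 0.0216, M+10 0.0017. Base peak = M+2.
P(M+2) = C(5,1) × 0.72170^4 × 0.27830^1 = 5 × 0.27128565 × 0.2783 = 0.377494 (base)
P(M+10) = C(5,5) × 0.72170^0 × 0.27830^5 = 1 × 1.0000 × 0.00166942 = 0.001669
Relative intensity = 0.001669 / 0.377494 × 100 = 0.4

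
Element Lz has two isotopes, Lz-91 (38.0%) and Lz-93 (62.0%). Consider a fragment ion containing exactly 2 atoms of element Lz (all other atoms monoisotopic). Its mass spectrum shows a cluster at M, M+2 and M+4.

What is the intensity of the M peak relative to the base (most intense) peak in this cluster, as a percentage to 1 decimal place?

Binomial terms of (0.380 + 0.620)^2: M 0.1444, M+2 0.4712, M+4 0.3844 → M+2 is the base peak.
P(M+2) = C(2,1) × 0.380^1 × 0.620^1 = 2 × 0.3800 × 0.6200 = 0.471200 (base)
P(M) = C(2,0) × 0.380^2 × 0.620^0 = 1 × 0.1444 × 1.0000 = 0.144400
Relative intensity = 0.144400 / 0.471200 × 100 = 30.6

30.6%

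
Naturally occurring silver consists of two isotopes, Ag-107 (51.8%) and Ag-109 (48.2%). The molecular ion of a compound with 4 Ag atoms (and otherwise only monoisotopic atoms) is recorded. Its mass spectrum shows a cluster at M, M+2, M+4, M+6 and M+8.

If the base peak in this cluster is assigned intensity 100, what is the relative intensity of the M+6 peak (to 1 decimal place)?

62.0

(0.518 + 0.482)^4 gives M 0.0720, M+2 0.2680, M+4 0.3740, M+6 0.2320, M+8 0.0540; the largest is M+4.
P(M+4) = C(4,2) × 0.518^2 × 0.482^2 = 6 × 0.268324 × 0.232324 = 0.374029 (base)
P(M+6) = C(4,3) × 0.518^1 × 0.482^3 = 4 × 0.5180 × 0.11198017 = 0.232023
Relative intensity = 0.232023 / 0.374029 × 100 = 62.0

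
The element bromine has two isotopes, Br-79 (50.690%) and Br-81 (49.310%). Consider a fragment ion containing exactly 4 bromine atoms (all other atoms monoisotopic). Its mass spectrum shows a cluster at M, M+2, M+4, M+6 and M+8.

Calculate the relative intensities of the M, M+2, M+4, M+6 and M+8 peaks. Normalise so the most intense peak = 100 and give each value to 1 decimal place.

Expanding (0.50690 + 0.49310)^4:
P(M) = 0.50690^4 = 0.066022
P(M+2) = 4 × 0.50690^3 × 0.49310^1 = 0.256899
P(M+4) = 6 × 0.50690^2 × 0.49310^2 = 0.374857
P(M+6) = 4 × 0.50690^1 × 0.49310^3 = 0.243101
P(M+8) = 0.49310^4 = 0.059121
The M+4 peak is largest (0.374857); scaling to 100 gives 17.6 : 68.5 : 100.0 : 64.9 : 15.8.

17.6 : 68.5 : 100.0 : 64.9 : 15.8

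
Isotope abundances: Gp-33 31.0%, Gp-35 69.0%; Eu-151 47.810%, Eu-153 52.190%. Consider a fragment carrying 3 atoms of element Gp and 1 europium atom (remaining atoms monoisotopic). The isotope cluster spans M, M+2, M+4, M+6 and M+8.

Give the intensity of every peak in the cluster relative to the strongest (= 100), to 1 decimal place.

3.7 : 28.5 : 81.3 : 100.0 : 44.2

Element Gp pattern (n=3): 0.029791 : 0.198927 : 0.442773 : 0.328509
Europium pattern (n=1): 0.4781 : 0.5219
Convolve the two distributions (both contribute in 2-u steps):
  M: 0.029791×0.4781 = 0.014243
  M+2: 0.029791×0.5219 + 0.198927×0.4781 = 0.110655
  M+4: 0.198927×0.5219 + 0.442773×0.4781 = 0.315510
  M+6: 0.442773×0.5219 + 0.328509×0.4781 = 0.388143
  M+8: 0.328509×0.5219 = 0.171449
Scale to base peak (0.388143) = 100: 3.7 : 28.5 : 81.3 : 100.0 : 44.2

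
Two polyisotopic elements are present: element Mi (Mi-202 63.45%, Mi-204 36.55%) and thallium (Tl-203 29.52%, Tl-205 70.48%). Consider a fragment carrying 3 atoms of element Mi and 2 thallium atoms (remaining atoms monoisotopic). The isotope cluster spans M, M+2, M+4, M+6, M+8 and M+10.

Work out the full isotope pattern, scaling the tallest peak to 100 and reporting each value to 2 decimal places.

Element Mi pattern (n=3): 0.25544351 : 0.44144021 : 0.25428904 : 0.04882724
Thallium pattern (n=2): 0.08714304 : 0.41611392 : 0.49674304
Convolve the two distributions (both contribute in 2-u steps):
  M: 0.25544351×0.08714304 = 0.022260
  M+2: 0.25544351×0.41611392 + 0.44144021×0.08714304 = 0.144762
  M+4: 0.25544351×0.49674304 + 0.44144021×0.41611392 + 0.25428904×0.08714304 = 0.332739
  M+6: 0.44144021×0.49674304 + 0.25428904×0.41611392 + 0.04882724×0.08714304 = 0.329351
  M+8: 0.25428904×0.49674304 + 0.04882724×0.41611392 = 0.146634
  M+10: 0.04882724×0.49674304 = 0.024255
Scale to base peak (0.332739) = 100: 6.69 : 43.51 : 100.00 : 98.98 : 44.07 : 7.29

6.69 : 43.51 : 100.00 : 98.98 : 44.07 : 7.29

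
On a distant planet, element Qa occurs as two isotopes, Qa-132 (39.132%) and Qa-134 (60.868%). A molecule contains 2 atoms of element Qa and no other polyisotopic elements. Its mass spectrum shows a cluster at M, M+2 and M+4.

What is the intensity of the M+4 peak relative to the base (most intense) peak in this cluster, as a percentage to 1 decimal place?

77.8%

(0.39132 + 0.60868)^2 gives M 0.1531, M+2 0.4764, M+4 0.3705; the largest is M+2.
P(M+2) = C(2,1) × 0.39132^1 × 0.60868^1 = 2 × 0.39132 × 0.60868 = 0.476377 (base)
P(M+4) = C(2,2) × 0.39132^0 × 0.60868^2 = 1 × 1.0000 × 0.37049134 = 0.370491
Relative intensity = 0.370491 / 0.476377 × 100 = 77.8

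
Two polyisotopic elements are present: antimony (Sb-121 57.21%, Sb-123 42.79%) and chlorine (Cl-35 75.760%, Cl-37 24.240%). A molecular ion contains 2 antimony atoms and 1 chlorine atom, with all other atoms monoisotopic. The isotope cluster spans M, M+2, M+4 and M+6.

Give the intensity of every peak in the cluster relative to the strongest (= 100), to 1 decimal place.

Antimony pattern (n=2): 0.32729841 : 0.48960318 : 0.18309841
Chlorine pattern (n=1): 0.7576 : 0.2424
Convolve the two distributions (both contribute in 2-u steps):
  M: 0.32729841×0.7576 = 0.247961
  M+2: 0.32729841×0.2424 + 0.48960318×0.7576 = 0.450261
  M+4: 0.48960318×0.2424 + 0.18309841×0.7576 = 0.257395
  M+6: 0.18309841×0.2424 = 0.044383
Scale to base peak (0.450261) = 100: 55.1 : 100.0 : 57.2 : 9.9

55.1 : 100.0 : 57.2 : 9.9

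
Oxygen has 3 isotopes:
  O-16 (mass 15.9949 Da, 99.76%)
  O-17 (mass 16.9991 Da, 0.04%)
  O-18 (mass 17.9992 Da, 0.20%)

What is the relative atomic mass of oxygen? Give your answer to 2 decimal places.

16.00 Da

Average mass = Σ (abundance × isotope mass) = 0.9976 × 15.9949 + 0.0004 × 16.9991 + 0.0020 × 17.9992
= 15.95651 + 0.00680 + 0.03600 = 15.99931 Da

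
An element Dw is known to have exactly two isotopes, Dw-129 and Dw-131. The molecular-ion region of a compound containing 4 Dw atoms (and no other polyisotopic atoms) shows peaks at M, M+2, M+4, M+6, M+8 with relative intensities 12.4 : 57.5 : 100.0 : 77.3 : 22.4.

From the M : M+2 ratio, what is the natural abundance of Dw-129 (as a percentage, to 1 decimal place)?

Write p for the Dw-129 fraction. I(M+2)/I(M) = [C(4,1)·p^3·(1−p)] / p^4 = 4·(1−p)/p = 57.5/12.4 = 4.6371
(1−p)/p = 4.6371/4 = 1.1593  ⇒  p = 1/(1 + 1.1593) = 0.4631
Dw-129: 46.3%, Dw-131: 53.7%.

46.3%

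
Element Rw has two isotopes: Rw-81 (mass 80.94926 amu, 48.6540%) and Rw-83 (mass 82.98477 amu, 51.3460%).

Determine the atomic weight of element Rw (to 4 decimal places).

81.9944 amu

Ar = Σ fᵢ·mᵢ = 0.486540 × 80.94926 + 0.513460 × 82.98477
= 39.385053 + 42.609360 = 81.994413 amu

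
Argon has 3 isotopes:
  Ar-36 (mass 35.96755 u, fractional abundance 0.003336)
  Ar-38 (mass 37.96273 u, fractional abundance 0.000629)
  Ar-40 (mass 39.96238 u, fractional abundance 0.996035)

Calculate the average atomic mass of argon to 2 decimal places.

Average mass = Σ (abundance × isotope mass) = 0.003336 × 35.96755 + 0.000629 × 37.96273 + 0.996035 × 39.96238
= 0.119988 + 0.023879 + 39.803929 = 39.947796 u

39.95 u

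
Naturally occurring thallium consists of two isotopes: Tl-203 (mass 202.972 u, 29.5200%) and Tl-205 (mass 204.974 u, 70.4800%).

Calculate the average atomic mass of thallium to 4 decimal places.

204.3830 u

The abundance-weighted mean is 0.295200 × 202.972 + 0.704800 × 204.974
= 59.91733 + 144.46568 = 204.38301 u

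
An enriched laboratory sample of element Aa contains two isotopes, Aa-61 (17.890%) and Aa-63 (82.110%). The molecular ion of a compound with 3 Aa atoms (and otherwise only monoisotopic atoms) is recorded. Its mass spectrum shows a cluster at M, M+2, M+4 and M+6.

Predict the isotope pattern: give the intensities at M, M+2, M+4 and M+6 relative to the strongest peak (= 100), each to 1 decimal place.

1.0 : 14.2 : 65.4 : 100.0

The 3 Aa atoms are independent, so intensities follow the terms of (0.17890 + 0.82110)^3.
P(M) = 0.17890^3 = 0.005726
P(M+2) = 3 × 0.17890^2 × 0.82110^1 = 0.078838
P(M+4) = 3 × 0.17890^1 × 0.82110^2 = 0.361846
P(M+6) = 0.82110^3 = 0.553590
The M+6 peak is largest (0.553590); scaling to 100 gives 1.0 : 14.2 : 65.4 : 100.0.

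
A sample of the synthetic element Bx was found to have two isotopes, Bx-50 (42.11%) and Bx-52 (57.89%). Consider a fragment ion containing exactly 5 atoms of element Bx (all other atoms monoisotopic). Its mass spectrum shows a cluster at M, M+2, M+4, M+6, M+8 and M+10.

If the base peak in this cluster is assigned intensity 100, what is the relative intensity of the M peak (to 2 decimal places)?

(0.4211 + 0.5789)^5 gives M 0.0132, M+2 0.0910, M+4 0.2502, M+6 0.3440, M+8 0.2365, M+10 0.0650; the largest is M+6.
P(M+6) = C(5,3) × 0.4211^2 × 0.5789^3 = 10 × 0.17732521 × 0.19400398 = 0.344018 (base)
P(M) = C(5,0) × 0.4211^5 × 0.5789^0 = 1 × 0.01324117 × 1.0000 = 0.013241
Relative intensity = 0.013241 / 0.344018 × 100 = 3.85

3.85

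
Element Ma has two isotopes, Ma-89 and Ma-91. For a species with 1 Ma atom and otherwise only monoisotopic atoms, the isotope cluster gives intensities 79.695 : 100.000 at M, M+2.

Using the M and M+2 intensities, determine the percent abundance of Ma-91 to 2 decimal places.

If p is the fraction of Ma that is Ma-89, then I(M+2)/I(M) = [C(1,1)·p^0·(1−p)] / p^1 = 1·(1−p)/p = 100.000/79.695 = 1.2548
(1−p)/p = 1.2548/1 = 1.2548  ⇒  p = 1/(1 + 1.2548) = 0.4435
Ma-89: 44.35%, Ma-91: 55.65%.

55.65%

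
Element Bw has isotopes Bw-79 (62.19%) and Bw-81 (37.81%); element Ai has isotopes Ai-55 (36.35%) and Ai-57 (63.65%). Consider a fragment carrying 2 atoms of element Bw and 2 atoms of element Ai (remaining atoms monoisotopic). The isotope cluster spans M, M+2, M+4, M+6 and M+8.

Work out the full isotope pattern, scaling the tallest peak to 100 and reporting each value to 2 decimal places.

13.00 : 61.32 : 100.00 : 65.28 : 14.73

Element Bw pattern (n=2): 0.38675961 : 0.47028078 : 0.14295961
Element Ai pattern (n=2): 0.13213225 : 0.4627355 : 0.40513225
Convolve the two distributions (both contribute in 2-u steps):
  M: 0.38675961×0.13213225 = 0.051103
  M+2: 0.38675961×0.4627355 + 0.47028078×0.13213225 = 0.241107
  M+4: 0.38675961×0.40513225 + 0.47028078×0.4627355 + 0.14295961×0.13213225 = 0.393194
  M+6: 0.47028078×0.40513225 + 0.14295961×0.4627355 = 0.256678
  M+8: 0.14295961×0.40513225 = 0.057918
Scale to base peak (0.393194) = 100: 13.00 : 61.32 : 100.00 : 65.28 : 14.73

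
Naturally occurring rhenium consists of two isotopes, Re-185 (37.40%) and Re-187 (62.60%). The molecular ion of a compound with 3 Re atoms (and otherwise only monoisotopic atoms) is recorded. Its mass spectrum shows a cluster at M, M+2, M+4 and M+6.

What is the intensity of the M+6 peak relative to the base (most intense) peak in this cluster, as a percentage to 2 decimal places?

55.79%

Binomial terms of (0.3740 + 0.6260)^3: M 0.0523, M+2 0.2627, M+4 0.4397, M+6 0.2453 → M+4 is the base peak.
P(M+4) = C(3,2) × 0.3740^1 × 0.6260^2 = 3 × 0.3740 × 0.391876 = 0.439685 (base)
P(M+6) = C(3,3) × 0.3740^0 × 0.6260^3 = 1 × 1.0000 × 0.24531438 = 0.245314
Relative intensity = 0.245314 / 0.439685 × 100 = 55.79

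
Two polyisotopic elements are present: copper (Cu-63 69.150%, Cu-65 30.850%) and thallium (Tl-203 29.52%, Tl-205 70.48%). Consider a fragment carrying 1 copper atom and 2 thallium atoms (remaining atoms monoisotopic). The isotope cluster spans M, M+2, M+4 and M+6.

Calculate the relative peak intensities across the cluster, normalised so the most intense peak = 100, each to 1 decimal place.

Copper pattern (n=1): 0.6915 : 0.3085
Thallium pattern (n=2): 0.08714304 : 0.41611392 : 0.49674304
Convolve the two distributions (both contribute in 2-u steps):
  M: 0.6915×0.08714304 = 0.060259
  M+2: 0.6915×0.41611392 + 0.3085×0.08714304 = 0.314626
  M+4: 0.6915×0.49674304 + 0.3085×0.41611392 = 0.471869
  M+6: 0.3085×0.49674304 = 0.153245
Scale to base peak (0.471869) = 100: 12.8 : 66.7 : 100.0 : 32.5

12.8 : 66.7 : 100.0 : 32.5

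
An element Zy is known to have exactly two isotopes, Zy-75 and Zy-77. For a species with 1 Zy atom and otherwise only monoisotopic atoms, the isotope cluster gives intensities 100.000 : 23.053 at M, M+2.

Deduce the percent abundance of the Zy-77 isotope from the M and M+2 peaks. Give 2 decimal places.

18.73%

Let p = fractional abundance of Zy-75. I(M+2)/I(M) = [C(1,1)·p^0·(1−p)] / p^1 = 1·(1−p)/p = 23.053/100.000 = 0.2305
(1−p)/p = 0.2305/1 = 0.2305  ⇒  p = 1/(1 + 0.2305) = 0.8127
Zy-75: 81.27%, Zy-77: 18.73%.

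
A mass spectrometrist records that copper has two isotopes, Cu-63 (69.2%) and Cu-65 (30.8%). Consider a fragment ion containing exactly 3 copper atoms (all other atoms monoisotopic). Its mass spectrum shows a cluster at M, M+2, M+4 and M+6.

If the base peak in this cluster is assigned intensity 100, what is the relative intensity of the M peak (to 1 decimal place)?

74.9

Binomial terms of (0.692 + 0.308)^3: M 0.3314, M+2 0.4425, M+4 0.1969, M+6 0.0292 → M+2 is the base peak.
P(M+2) = C(3,1) × 0.692^2 × 0.308^1 = 3 × 0.478864 × 0.3080 = 0.442470 (base)
P(M) = C(3,0) × 0.692^3 × 0.308^0 = 1 × 0.33137389 × 1.0000 = 0.331374
Relative intensity = 0.331374 / 0.442470 × 100 = 74.9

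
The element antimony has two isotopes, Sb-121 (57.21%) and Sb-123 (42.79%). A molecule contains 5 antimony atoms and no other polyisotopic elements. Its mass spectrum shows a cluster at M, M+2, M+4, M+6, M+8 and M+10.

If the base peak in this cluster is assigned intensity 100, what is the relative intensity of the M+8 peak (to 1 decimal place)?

Term probabilities: M 0.0613, M+2 0.2292, M+4 0.3428, M+6 0.2564, M+8 0.0959, M+10 0.0143. Base peak = M+4.
P(M+4) = C(5,2) × 0.5721^3 × 0.4279^2 = 10 × 0.18724742 × 0.18309841 = 0.342847 (base)
P(M+8) = C(5,4) × 0.5721^1 × 0.4279^4 = 5 × 0.5721 × 0.03352503 = 0.095898
Relative intensity = 0.095898 / 0.342847 × 100 = 28.0

28.0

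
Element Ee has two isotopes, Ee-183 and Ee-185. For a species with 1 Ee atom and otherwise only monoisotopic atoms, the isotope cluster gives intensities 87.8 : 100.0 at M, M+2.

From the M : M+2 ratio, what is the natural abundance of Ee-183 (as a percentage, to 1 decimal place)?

46.8%

Let p = fractional abundance of Ee-183. I(M+2)/I(M) = [C(1,1)·p^0·(1−p)] / p^1 = 1·(1−p)/p = 100.0/87.8 = 1.1390
(1−p)/p = 1.1390/1 = 1.1390  ⇒  p = 1/(1 + 1.1390) = 0.4675
Ee-183: 46.8%, Ee-185: 53.2%.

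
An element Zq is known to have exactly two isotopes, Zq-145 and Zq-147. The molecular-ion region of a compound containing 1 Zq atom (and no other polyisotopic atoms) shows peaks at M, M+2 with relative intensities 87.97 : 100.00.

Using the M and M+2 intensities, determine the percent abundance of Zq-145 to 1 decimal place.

Write p for the Zq-145 fraction. I(M+2)/I(M) = [C(1,1)·p^0·(1−p)] / p^1 = 1·(1−p)/p = 100.00/87.97 = 1.1368
(1−p)/p = 1.1368/1 = 1.1368  ⇒  p = 1/(1 + 1.1368) = 0.4680
Zq-145: 46.8%, Zq-147: 53.2%.

46.8%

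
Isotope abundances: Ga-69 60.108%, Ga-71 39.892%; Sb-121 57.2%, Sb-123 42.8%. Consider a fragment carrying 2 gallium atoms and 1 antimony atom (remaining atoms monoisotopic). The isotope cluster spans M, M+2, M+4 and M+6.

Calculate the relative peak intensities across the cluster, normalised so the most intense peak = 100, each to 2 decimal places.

48.18 : 100.00 : 69.07 : 15.88

Gallium pattern (n=2): 0.36129717 : 0.47956567 : 0.15913717
Antimony pattern (n=1): 0.5720 : 0.4280
Convolve the two distributions (both contribute in 2-u steps):
  M: 0.36129717×0.5720 = 0.206662
  M+2: 0.36129717×0.4280 + 0.47956567×0.5720 = 0.428947
  M+4: 0.47956567×0.4280 + 0.15913717×0.5720 = 0.296281
  M+6: 0.15913717×0.4280 = 0.068111
Scale to base peak (0.428947) = 100: 48.18 : 100.00 : 69.07 : 15.88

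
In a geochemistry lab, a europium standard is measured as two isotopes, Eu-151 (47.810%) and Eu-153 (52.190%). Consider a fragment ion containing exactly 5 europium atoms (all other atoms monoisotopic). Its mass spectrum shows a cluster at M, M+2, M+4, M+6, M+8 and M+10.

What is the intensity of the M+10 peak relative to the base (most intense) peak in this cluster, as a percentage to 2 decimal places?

(0.47810 + 0.52190)^5 gives M 0.0250, M+2 0.1363, M+4 0.2977, M+6 0.3249, M+8 0.1774, M+10 0.0387; the largest is M+6.
P(M+6) = C(5,3) × 0.47810^2 × 0.52190^3 = 10 × 0.22857961 × 0.14215492 = 0.324937 (base)
P(M+10) = C(5,5) × 0.47810^0 × 0.52190^5 = 1 × 1.0000 × 0.0387201 = 0.038720
Relative intensity = 0.038720 / 0.324937 × 100 = 11.92

11.92%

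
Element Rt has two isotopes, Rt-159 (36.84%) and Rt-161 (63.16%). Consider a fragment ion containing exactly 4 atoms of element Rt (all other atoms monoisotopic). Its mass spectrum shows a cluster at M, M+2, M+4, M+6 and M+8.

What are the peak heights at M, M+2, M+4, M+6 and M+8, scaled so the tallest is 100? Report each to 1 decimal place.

Each Rt atom is independently Rt-159 (p = 0.3684) or Rt-161 (q = 0.6316); the cluster is the binomial expansion (p + q)^4.
P(M) = 0.3684^4 = 0.018420
P(M+2) = 4 × 0.3684^3 × 0.6316^1 = 0.126317
P(M+4) = 6 × 0.3684^2 × 0.6316^2 = 0.324844
P(M+6) = 4 × 0.3684^1 × 0.6316^3 = 0.371284
P(M+8) = 0.6316^4 = 0.159136
The M+6 peak is largest (0.371284); scaling to 100 gives 5.0 : 34.0 : 87.5 : 100.0 : 42.9.

5.0 : 34.0 : 87.5 : 100.0 : 42.9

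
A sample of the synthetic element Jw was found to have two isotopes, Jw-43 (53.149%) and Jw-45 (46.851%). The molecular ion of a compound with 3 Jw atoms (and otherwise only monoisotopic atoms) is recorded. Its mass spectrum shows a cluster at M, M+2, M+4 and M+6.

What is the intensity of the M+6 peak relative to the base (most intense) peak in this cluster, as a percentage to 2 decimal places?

Binomial terms of (0.53149 + 0.46851)^3: M 0.1501, M+2 0.3970, M+4 0.3500, M+6 0.1028 → M+2 is the base peak.
P(M+2) = C(3,1) × 0.53149^2 × 0.46851^1 = 3 × 0.28248162 × 0.46851 = 0.397036 (base)
P(M+6) = C(3,3) × 0.53149^0 × 0.46851^3 = 1 × 1.0000 × 0.1028387 = 0.102839
Relative intensity = 0.102839 / 0.397036 × 100 = 25.90

25.90%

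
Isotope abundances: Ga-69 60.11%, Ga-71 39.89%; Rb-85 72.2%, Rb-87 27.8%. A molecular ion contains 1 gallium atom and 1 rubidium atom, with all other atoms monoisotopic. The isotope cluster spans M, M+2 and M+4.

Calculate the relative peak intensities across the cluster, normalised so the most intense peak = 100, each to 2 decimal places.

Gallium pattern (n=1): 0.6011 : 0.3989
Rubidium pattern (n=1): 0.7220 : 0.2780
Convolve the two distributions (both contribute in 2-u steps):
  M: 0.6011×0.7220 = 0.433994
  M+2: 0.6011×0.2780 + 0.3989×0.7220 = 0.455112
  M+4: 0.3989×0.2780 = 0.110894
Scale to base peak (0.455112) = 100: 95.36 : 100.00 : 24.37

95.36 : 100.00 : 24.37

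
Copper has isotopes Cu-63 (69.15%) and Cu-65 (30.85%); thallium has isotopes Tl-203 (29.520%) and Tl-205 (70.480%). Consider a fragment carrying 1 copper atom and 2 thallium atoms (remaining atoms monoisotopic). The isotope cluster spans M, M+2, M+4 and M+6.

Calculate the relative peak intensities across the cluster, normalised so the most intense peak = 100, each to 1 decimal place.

Copper pattern (n=1): 0.6915 : 0.3085
Thallium pattern (n=2): 0.08714304 : 0.41611392 : 0.49674304
Convolve the two distributions (both contribute in 2-u steps):
  M: 0.6915×0.08714304 = 0.060259
  M+2: 0.6915×0.41611392 + 0.3085×0.08714304 = 0.314626
  M+4: 0.6915×0.49674304 + 0.3085×0.41611392 = 0.471869
  M+6: 0.3085×0.49674304 = 0.153245
Scale to base peak (0.471869) = 100: 12.8 : 66.7 : 100.0 : 32.5

12.8 : 66.7 : 100.0 : 32.5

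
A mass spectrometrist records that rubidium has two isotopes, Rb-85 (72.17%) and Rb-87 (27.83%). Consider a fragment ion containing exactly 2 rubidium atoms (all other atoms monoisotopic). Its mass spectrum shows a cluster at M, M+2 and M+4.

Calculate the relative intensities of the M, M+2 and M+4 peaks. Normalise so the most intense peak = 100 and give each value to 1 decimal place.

Each Rb atom is independently Rb-85 (p = 0.7217) or Rb-87 (q = 0.2783); the cluster is the binomial expansion (p + q)^2.
P(M) = 0.7217^2 = 0.520851
P(M+2) = 2 × 0.7217^1 × 0.2783^1 = 0.401698
P(M+4) = 0.2783^2 = 0.077451
The M peak is largest (0.520851); scaling to 100 gives 100.0 : 77.1 : 14.9.

100.0 : 77.1 : 14.9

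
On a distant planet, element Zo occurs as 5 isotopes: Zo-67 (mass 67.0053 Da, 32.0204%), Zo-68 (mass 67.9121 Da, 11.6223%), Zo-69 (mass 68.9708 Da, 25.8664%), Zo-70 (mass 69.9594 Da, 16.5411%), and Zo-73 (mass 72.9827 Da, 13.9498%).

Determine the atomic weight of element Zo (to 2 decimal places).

68.94 Da

Weight each isotope mass by its fractional abundance: 0.320204 × 67.0053 + 0.116223 × 67.9121 + 0.258664 × 68.9708 + 0.165411 × 69.9594 + 0.139498 × 72.9827
= 21.45537 + 7.89295 + 17.84026 + 11.57205 + 10.18094 = 68.94157 Da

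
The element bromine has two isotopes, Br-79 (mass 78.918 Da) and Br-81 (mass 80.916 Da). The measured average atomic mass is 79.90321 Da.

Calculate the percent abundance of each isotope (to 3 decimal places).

With x = fraction of Br-79 (so Br-81 is 1 − x):
78.918·x + 80.916·(1 − x) = 79.90321
(78.918 − 80.916)·x = 79.90321 − 80.916
x = -1.01279 / -1.998 = 0.50690 → 50.690% Br-79, 49.310% Br-81.

Br-79: 50.690%, Br-81: 49.310%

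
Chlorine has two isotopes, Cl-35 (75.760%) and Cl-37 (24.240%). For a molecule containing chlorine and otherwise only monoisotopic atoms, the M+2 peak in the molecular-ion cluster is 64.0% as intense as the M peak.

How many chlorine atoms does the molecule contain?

2

For n independent Cl atoms, I(M+2)/I(M) = n · (abundance Cl-37) / (abundance Cl-35) = n · 0.24240/0.75760.
n = 0.640 × 0.75760/0.24240 = 2.00 ≈ 2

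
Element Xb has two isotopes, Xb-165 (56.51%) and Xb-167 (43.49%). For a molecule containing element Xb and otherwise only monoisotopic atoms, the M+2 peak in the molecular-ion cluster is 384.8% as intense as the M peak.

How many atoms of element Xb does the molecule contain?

5

The M+2/M ratio from n Xb atoms is n · q/p = n · 0.4349/0.5651.
n = 3.848 × 0.5651/0.4349 = 5.00 ≈ 5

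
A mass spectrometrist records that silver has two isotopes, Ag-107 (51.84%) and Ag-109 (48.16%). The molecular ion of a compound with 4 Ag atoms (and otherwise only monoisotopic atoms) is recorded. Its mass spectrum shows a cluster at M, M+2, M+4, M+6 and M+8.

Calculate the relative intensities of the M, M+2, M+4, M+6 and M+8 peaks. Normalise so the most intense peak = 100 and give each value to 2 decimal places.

Each Ag atom is independently Ag-107 (p = 0.5184) or Ag-109 (q = 0.4816); the cluster is the binomial expansion (p + q)^4.
P(M) = 0.5184^4 = 0.072220
P(M+2) = 4 × 0.5184^3 × 0.4816^1 = 0.268375
P(M+4) = 6 × 0.5184^2 × 0.4816^2 = 0.373985
P(M+6) = 4 × 0.5184^1 × 0.4816^3 = 0.231624
P(M+8) = 0.4816^4 = 0.053795
The M+4 peak is largest (0.373985); scaling to 100 gives 19.31 : 71.76 : 100.00 : 61.93 : 14.38.

19.31 : 71.76 : 100.00 : 61.93 : 14.38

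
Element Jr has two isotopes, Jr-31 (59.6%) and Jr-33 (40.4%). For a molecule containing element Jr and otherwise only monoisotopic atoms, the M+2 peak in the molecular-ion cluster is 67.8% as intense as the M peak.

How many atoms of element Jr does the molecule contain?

For n independent Jr atoms, I(M+2)/I(M) = n · (abundance Jr-33) / (abundance Jr-31) = n · 0.404/0.596.
n = 0.678 × 0.596/0.404 = 1.00 ≈ 1

1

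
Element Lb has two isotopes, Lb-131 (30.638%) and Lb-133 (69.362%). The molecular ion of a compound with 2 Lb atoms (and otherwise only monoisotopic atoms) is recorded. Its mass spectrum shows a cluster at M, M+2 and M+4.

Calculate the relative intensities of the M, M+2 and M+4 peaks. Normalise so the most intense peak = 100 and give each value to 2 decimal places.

19.51 : 88.34 : 100.00

Each Lb atom is independently Lb-131 (p = 0.30638) or Lb-133 (q = 0.69362); the cluster is the binomial expansion (p + q)^2.
P(M) = 0.30638^2 = 0.093869
P(M+2) = 2 × 0.30638^1 × 0.69362^1 = 0.425023
P(M+4) = 0.69362^2 = 0.481109
The M+4 peak is largest (0.481109); scaling to 100 gives 19.51 : 88.34 : 100.00.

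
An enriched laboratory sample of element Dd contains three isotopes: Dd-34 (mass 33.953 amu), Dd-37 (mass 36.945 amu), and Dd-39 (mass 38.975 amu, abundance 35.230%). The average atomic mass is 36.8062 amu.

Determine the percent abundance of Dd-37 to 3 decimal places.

36.228%

The remaining 64.770% is split between Dd-34 (fraction x) and Dd-37 (fraction 0.64770 − x).
Substituting: 33.953x + 36.945(0.64770 − x) = 23.0753075
(33.953 − 36.945)x = -0.853969  ⇒  x = 0.28542, y = 0.36228
Dd-34: 28.542%, Dd-37: 36.228%.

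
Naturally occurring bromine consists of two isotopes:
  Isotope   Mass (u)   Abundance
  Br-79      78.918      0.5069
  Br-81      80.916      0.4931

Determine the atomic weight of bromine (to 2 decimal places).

Average mass = Σ (abundance × isotope mass) = 0.5069 × 78.918 + 0.4931 × 80.916
= 40.0035 + 39.8997 = 79.9032 u

79.90 u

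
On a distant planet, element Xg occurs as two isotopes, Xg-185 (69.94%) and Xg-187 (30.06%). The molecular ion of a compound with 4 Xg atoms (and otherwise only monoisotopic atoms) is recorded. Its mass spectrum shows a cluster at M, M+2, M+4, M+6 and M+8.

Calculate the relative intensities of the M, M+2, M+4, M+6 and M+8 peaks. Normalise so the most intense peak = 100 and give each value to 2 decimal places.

58.17 : 100.00 : 64.47 : 18.47 : 1.98

The 4 Xg atoms are independent, so intensities follow the terms of (0.6994 + 0.3006)^4.
P(M) = 0.6994^4 = 0.239278
P(M+2) = 4 × 0.6994^3 × 0.3006^1 = 0.411364
P(M+4) = 6 × 0.6994^2 × 0.3006^2 = 0.265204
P(M+6) = 4 × 0.6994^1 × 0.3006^3 = 0.075989
P(M+8) = 0.3006^4 = 0.008165
The M+2 peak is largest (0.411364); scaling to 100 gives 58.17 : 100.00 : 64.47 : 18.47 : 1.98.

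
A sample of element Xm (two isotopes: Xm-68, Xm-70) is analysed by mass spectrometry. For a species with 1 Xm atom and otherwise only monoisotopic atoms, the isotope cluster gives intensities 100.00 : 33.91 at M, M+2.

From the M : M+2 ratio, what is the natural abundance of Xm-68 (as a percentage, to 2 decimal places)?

74.68%

Write p for the Xm-68 fraction. I(M+2)/I(M) = [C(1,1)·p^0·(1−p)] / p^1 = 1·(1−p)/p = 33.91/100.00 = 0.3391
(1−p)/p = 0.3391/1 = 0.3391  ⇒  p = 1/(1 + 0.3391) = 0.7468
Xm-68: 74.68%, Xm-70: 25.32%.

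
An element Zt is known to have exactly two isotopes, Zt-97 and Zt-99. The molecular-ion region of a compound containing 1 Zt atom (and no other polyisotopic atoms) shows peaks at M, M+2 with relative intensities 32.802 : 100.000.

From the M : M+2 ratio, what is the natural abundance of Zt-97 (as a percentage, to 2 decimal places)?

24.70%

Write p for the Zt-97 fraction. I(M+2)/I(M) = [C(1,1)·p^0·(1−p)] / p^1 = 1·(1−p)/p = 100.000/32.802 = 3.0486
(1−p)/p = 3.0486/1 = 3.0486  ⇒  p = 1/(1 + 3.0486) = 0.2470
Zt-97: 24.70%, Zt-99: 75.30%.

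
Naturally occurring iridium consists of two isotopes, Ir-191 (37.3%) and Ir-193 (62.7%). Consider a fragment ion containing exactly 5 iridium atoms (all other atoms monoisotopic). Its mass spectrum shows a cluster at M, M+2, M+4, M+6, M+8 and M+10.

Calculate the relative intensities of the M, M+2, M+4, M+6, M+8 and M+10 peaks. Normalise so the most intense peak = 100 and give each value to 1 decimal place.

2.1 : 17.7 : 59.5 : 100.0 : 84.0 : 28.3

Expanding (0.373 + 0.627)^5:
P(M) = 0.373^5 = 0.007220
P(M+2) = 5 × 0.373^4 × 0.627^1 = 0.060684
P(M+4) = 10 × 0.373^3 × 0.627^2 = 0.204015
P(M+6) = 10 × 0.373^2 × 0.627^3 = 0.342942
P(M+8) = 5 × 0.373^1 × 0.627^4 = 0.288237
P(M+10) = 0.627^5 = 0.096903
The M+6 peak is largest (0.342942); scaling to 100 gives 2.1 : 17.7 : 59.5 : 100.0 : 84.0 : 28.3.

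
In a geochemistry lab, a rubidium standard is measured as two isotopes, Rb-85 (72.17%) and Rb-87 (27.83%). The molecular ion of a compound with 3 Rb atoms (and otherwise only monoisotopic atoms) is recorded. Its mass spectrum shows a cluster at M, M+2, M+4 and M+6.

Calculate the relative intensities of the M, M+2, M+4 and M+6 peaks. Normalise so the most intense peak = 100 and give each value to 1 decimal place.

Expanding (0.7217 + 0.2783)^3:
P(M) = 0.7217^3 = 0.375898
P(M+2) = 3 × 0.7217^2 × 0.2783^1 = 0.434858
P(M+4) = 3 × 0.7217^1 × 0.2783^2 = 0.167689
P(M+6) = 0.2783^3 = 0.021555
The M+2 peak is largest (0.434858); scaling to 100 gives 86.4 : 100.0 : 38.6 : 5.0.

86.4 : 100.0 : 38.6 : 5.0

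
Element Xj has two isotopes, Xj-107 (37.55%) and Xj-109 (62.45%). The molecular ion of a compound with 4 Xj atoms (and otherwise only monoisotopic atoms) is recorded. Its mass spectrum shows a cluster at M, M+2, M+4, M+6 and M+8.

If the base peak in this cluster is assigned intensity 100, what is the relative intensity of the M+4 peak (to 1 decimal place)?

90.2

(0.3755 + 0.6245)^4 gives M 0.0199, M+2 0.1323, M+4 0.3299, M+6 0.3658, M+8 0.1521; the largest is M+6.
P(M+6) = C(4,3) × 0.3755^1 × 0.6245^3 = 4 × 0.3755 × 0.24355516 = 0.365820 (base)
P(M+4) = C(4,2) × 0.3755^2 × 0.6245^2 = 6 × 0.14100025 × 0.39000025 = 0.329941
Relative intensity = 0.329941 / 0.365820 × 100 = 90.2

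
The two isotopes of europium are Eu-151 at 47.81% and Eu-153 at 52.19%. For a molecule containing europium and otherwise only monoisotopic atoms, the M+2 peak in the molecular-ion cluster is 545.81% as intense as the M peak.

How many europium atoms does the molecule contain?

5

With n Eu atoms, P(M+2)/P(M) = C(n,1)·p^(n−1)q / p^n = n·q/p = n · 0.5219/0.4781.
n = 5.4581 × 0.4781/0.5219 = 5.00 ≈ 5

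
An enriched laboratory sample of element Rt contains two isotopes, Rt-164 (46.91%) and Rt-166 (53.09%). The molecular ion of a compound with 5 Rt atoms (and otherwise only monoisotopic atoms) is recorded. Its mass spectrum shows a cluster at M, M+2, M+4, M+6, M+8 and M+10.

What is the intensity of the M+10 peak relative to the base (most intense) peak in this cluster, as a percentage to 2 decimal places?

12.81%

Binomial terms of (0.4691 + 0.5309)^5: M 0.0227, M+2 0.1285, M+4 0.2910, M+6 0.3293, M+8 0.1863, M+10 0.0422 → M+6 is the base peak.
P(M+6) = C(5,3) × 0.4691^2 × 0.5309^3 = 10 × 0.22005481 × 0.14963672 = 0.329283 (base)
P(M+10) = C(5,5) × 0.4691^0 × 0.5309^5 = 1 × 1.0000 × 0.04217583 = 0.042176
Relative intensity = 0.042176 / 0.329283 × 100 = 12.81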